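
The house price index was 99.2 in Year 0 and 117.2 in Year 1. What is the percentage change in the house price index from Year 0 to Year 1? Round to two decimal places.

Change = (117.2 − 99.2) / 99.2 × 100
       = 18.0 / 99.2 × 100 = 18.1452%

18.15%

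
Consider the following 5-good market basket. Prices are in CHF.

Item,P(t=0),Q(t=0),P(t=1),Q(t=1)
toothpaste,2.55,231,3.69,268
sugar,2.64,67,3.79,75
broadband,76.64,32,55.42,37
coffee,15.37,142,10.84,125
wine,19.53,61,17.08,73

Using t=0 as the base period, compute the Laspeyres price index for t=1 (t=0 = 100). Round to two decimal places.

Laspeyres price index uses base-period quantities as weights.
ΣP(t=1)·Q(t=0) = 3.69×231 + 3.79×67 + 55.42×32 + 10.84×142 + 17.08×61 = 852.39 + 253.93 + 1773.44 + 1539.28 + 1041.88 = 5460.92
ΣP(t=0)·Q(t=0) = 2.55×231 + 2.64×67 + 76.64×32 + 15.37×142 + 19.53×61 = 589.05 + 176.88 + 2452.48 + 2182.54 + 1191.33 = 6592.28
Index = 5460.92 / 6592.28 × 100 = 82.8381

82.84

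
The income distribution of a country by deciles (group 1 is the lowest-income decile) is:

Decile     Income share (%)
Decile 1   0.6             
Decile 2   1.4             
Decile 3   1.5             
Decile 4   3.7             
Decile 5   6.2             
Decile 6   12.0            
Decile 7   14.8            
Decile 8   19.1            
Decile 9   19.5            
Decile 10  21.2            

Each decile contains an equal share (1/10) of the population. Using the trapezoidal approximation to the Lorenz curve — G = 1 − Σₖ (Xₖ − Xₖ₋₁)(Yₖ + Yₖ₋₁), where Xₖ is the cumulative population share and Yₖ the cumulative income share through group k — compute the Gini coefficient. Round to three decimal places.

0.439

Cumulative income shares Yₖ: 0.0060, 0.0200, 0.0350, 0.0720, 0.1340, 0.2540, 0.4020, 0.5930, 0.7880, 1.0000
Σ (Xₖ−Xₖ₋₁)(Yₖ+Yₖ₋₁) = (1/10)(0.0060+0.0000) + (1/10)(0.0200+0.0060) + (1/10)(0.0350+0.0200) + (1/10)(0.0720+0.0350) + (1/10)(0.1340+0.0720) + (1/10)(0.2540+0.1340) + (1/10)(0.4020+0.2540) + (1/10)(0.5930+0.4020) + (1/10)(0.7880+0.5930) + (1/10)(1.0000+0.7880)
  = 0.0006 + 0.0026 + 0.0055 + 0.0107 + 0.0206 + 0.0388 + 0.0656 + 0.0995 + 0.1381 + 0.1788 = 0.5608
G = 1 − 0.5608 = 0.4392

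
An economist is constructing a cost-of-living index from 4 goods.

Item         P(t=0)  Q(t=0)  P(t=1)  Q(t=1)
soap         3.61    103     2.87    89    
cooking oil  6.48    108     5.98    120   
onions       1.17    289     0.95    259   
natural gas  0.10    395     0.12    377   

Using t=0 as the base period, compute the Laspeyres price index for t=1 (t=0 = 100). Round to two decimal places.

Laspeyres price index uses base-period quantities as weights.
ΣP(t=1)·Q(t=0) = 2.87×103 + 5.98×108 + 0.95×289 + 0.12×395 = 295.61 + 645.84 + 274.55 + 47.4 = 1263.4
ΣP(t=0)·Q(t=0) = 3.61×103 + 6.48×108 + 1.17×289 + 0.10×395 = 371.83 + 699.84 + 338.13 + 39.5 = 1449.3
Index = 1263.4 / 1449.3 × 100 = 87.1731

87.17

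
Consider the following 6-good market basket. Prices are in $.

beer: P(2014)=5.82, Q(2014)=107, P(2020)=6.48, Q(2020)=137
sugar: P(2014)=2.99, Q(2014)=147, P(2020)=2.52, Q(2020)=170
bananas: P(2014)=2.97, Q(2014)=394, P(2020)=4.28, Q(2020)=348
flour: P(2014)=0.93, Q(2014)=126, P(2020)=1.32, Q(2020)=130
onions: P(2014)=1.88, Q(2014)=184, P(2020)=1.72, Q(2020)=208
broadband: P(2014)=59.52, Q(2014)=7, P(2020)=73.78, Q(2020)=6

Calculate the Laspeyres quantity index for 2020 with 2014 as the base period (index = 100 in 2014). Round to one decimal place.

Laspeyres quantity index uses base-period prices as weights.
ΣP(2014)·Q(2020) = 5.82×137 + 2.99×170 + 2.97×348 + 0.93×130 + 1.88×208 + 59.52×6 = 797.34 + 508.3 + 1033.56 + 120.9 + 391.04 + 357.12 = 3208.26
ΣP(2014)·Q(2014) = 5.82×107 + 2.99×147 + 2.97×394 + 0.93×126 + 1.88×184 + 59.52×7 = 622.74 + 439.53 + 1170.18 + 117.18 + 345.92 + 416.64 = 3112.19
Index = 3208.26 / 3112.19 × 100 = 103.0869

103.1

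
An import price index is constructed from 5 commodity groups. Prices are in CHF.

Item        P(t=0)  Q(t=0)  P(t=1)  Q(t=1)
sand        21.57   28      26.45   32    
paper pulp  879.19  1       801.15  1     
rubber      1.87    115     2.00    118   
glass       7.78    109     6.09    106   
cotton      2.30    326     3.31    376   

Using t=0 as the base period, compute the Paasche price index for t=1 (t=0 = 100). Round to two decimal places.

108.45

Paasche price index uses current-period quantities as weights.
ΣP(t=1)·Q(t=1) = 26.45×32 + 801.15×1 + 2.00×118 + 6.09×106 + 3.31×376 = 846.4 + 801.15 + 236 + 645.54 + 1244.56 = 3773.65
ΣP(t=0)·Q(t=1) = 21.57×32 + 879.19×1 + 1.87×118 + 7.78×106 + 2.30×376 = 690.24 + 879.19 + 220.66 + 824.68 + 864.8 = 3479.57
Index = 3773.65 / 3479.57 × 100 = 108.4516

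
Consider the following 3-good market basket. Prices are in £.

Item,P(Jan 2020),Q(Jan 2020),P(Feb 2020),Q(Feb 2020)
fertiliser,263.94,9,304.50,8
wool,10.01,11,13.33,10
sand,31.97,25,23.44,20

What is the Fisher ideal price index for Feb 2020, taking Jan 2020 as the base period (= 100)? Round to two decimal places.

106.15

Laspeyres component (base-period weights):
ΣP(Feb 2020)Q(Jan 2020) = 304.50×9 + 13.33×11 + 23.44×25 = 2740.5 + 146.63 + 586 = 3473.13
ΣP(Jan 2020)Q(Jan 2020) = 263.94×9 + 10.01×11 + 31.97×25 = 2375.46 + 110.11 + 799.25 = 3284.82
L = 3473.13 / 3284.82 × 100 = 105.7327
Paasche component (current-period weights):
ΣP(Feb 2020)Q(Feb 2020) = 304.50×8 + 13.33×10 + 23.44×20 = 2436 + 133.3 + 468.8 = 3038.1
ΣP(Jan 2020)Q(Feb 2020) = 263.94×8 + 10.01×10 + 31.97×20 = 2111.52 + 100.1 + 639.4 = 2851.02
P = 3038.1 / 2851.02 × 100 = 106.5619
Fisher = √(L × P) = √(105.7327 × 106.5619) = 106.1465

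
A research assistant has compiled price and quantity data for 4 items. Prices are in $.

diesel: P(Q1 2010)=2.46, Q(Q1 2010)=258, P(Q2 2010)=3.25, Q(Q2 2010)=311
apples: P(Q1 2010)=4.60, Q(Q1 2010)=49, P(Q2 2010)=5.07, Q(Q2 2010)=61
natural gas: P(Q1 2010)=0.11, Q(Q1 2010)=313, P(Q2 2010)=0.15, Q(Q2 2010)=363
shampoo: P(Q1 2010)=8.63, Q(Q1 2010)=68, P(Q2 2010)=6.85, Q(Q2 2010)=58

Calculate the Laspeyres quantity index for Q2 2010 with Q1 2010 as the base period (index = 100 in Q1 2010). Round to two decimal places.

Laspeyres quantity index uses base-period prices as weights.
ΣP(Q1 2010)·Q(Q2 2010) = 2.46×311 + 4.60×61 + 0.11×363 + 8.63×58 = 765.06 + 280.6 + 39.93 + 500.54 = 1586.13
ΣP(Q1 2010)·Q(Q1 2010) = 2.46×258 + 4.60×49 + 0.11×313 + 8.63×68 = 634.68 + 225.4 + 34.43 + 586.84 = 1481.35
Index = 1586.13 / 1481.35 × 100 = 107.0733

107.07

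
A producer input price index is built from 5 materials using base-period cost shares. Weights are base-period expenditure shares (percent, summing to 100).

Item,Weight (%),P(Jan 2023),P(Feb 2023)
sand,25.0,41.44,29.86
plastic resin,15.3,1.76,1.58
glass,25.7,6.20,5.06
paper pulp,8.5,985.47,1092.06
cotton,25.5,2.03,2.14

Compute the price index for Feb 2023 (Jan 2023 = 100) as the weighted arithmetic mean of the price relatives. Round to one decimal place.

sand: 25.0 × (29.86/41.44) = 25.0 × 0.720560 = 18.0140
plastic resin: 15.3 × (1.58/1.76) = 15.3 × 0.897727 = 13.7352
glass: 25.7 × (5.06/6.20) = 25.7 × 0.816129 = 20.9745
paper pulp: 8.5 × (1092.06/985.47) = 8.5 × 1.108162 = 9.4194
cotton: 25.5 × (2.14/2.03) = 25.5 × 1.054187 = 26.8818
Index = Σ wᵢ·(p₁ᵢ/p₀ᵢ) = 18.0140 + 13.7352 + 20.9745 + 9.4194 + 26.8818 = 89.0249

89.0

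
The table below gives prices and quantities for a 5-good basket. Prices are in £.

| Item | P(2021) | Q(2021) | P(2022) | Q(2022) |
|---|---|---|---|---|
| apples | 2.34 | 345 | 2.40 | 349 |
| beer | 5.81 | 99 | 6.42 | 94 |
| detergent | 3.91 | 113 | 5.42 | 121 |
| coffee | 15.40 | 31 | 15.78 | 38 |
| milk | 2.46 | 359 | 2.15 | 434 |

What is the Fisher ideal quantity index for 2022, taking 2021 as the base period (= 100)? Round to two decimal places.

109.15

Laspeyres component (base-period weights):
ΣP(2021)Q(2022) = 2.34×349 + 5.81×94 + 3.91×121 + 15.40×38 + 2.46×434 = 816.66 + 546.14 + 473.11 + 585.2 + 1067.64 = 3488.75
ΣP(2021)Q(2021) = 2.34×345 + 5.81×99 + 3.91×113 + 15.40×31 + 2.46×359 = 807.3 + 575.19 + 441.83 + 477.4 + 883.14 = 3184.86
L = 3488.75 / 3184.86 × 100 = 109.5417
Paasche component (current-period weights):
ΣP(2022)Q(2022) = 2.40×349 + 6.42×94 + 5.42×121 + 15.78×38 + 2.15×434 = 837.6 + 603.48 + 655.82 + 599.64 + 933.1 = 3629.64
ΣP(2022)Q(2021) = 2.40×345 + 6.42×99 + 5.42×113 + 15.78×31 + 2.15×359 = 828 + 635.58 + 612.46 + 489.18 + 771.85 = 3337.07
P = 3629.64 / 3337.07 × 100 = 108.7673
Fisher = √(L × P) = √(109.5417 × 108.7673) = 109.1538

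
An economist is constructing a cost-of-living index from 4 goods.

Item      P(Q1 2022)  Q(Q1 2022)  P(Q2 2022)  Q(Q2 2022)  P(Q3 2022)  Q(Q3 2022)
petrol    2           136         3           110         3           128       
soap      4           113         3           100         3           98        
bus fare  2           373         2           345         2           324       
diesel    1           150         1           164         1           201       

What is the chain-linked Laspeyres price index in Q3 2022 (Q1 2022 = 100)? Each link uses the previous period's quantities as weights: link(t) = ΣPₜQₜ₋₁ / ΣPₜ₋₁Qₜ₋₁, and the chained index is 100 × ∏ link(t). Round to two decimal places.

101.42

Link Q1 2022→Q2 2022:
ΣP(Q2 2022)Q(Q1 2022) = 3×136 + 3×113 + 2×373 + 1×150 = 408 + 339 + 746 + 150 = 1643
ΣP(Q1 2022)Q(Q1 2022) = 2×136 + 4×113 + 2×373 + 1×150 = 272 + 452 + 746 + 150 = 1620
link = 1643/1620 = 1.014198
Link Q2 2022→Q3 2022:
ΣP(Q3 2022)Q(Q2 2022) = 3×110 + 3×100 + 2×345 + 1×164 = 330 + 300 + 690 + 164 = 1484
ΣP(Q2 2022)Q(Q2 2022) = 3×110 + 3×100 + 2×345 + 1×164 = 330 + 300 + 690 + 164 = 1484
link = 1484/1484 = 1.000000
Chained index = 100 × 1.014198 × 1.000000 = 101.4198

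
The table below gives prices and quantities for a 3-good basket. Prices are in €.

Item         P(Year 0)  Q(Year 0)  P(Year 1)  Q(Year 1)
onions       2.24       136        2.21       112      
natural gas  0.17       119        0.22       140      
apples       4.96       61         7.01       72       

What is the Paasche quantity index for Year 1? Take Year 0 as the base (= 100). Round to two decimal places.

Paasche quantity index uses current-period prices as weights.
ΣP(Year 1)·Q(Year 1) = 2.21×112 + 0.22×140 + 7.01×72 = 247.52 + 30.8 + 504.72 = 783.04
ΣP(Year 1)·Q(Year 0) = 2.21×136 + 0.22×119 + 7.01×61 = 300.56 + 26.18 + 427.61 = 754.35
Index = 783.04 / 754.35 × 100 = 103.8033

103.80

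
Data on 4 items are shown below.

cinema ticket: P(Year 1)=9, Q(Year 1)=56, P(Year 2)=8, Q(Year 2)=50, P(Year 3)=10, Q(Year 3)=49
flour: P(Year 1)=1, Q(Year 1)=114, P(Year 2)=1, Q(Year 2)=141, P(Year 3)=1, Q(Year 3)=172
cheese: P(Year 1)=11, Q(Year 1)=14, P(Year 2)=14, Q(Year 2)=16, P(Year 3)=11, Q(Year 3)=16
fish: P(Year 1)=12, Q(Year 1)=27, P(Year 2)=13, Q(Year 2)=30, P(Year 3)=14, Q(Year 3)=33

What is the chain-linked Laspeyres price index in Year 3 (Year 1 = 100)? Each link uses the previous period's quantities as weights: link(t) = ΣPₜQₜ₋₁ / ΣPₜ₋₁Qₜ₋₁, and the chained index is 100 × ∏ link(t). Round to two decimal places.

Link Year 1→Year 2:
ΣP(Year 2)Q(Year 1) = 8×56 + 1×114 + 14×14 + 13×27 = 448 + 114 + 196 + 351 = 1109
ΣP(Year 1)Q(Year 1) = 9×56 + 1×114 + 11×14 + 12×27 = 504 + 114 + 154 + 324 = 1096
link = 1109/1096 = 1.011861
Link Year 2→Year 3:
ΣP(Year 3)Q(Year 2) = 10×50 + 1×141 + 11×16 + 14×30 = 500 + 141 + 176 + 420 = 1237
ΣP(Year 2)Q(Year 2) = 8×50 + 1×141 + 14×16 + 13×30 = 400 + 141 + 224 + 390 = 1155
link = 1237/1155 = 1.070996
Chained index = 100 × 1.011861 × 1.070996 = 108.3699

108.37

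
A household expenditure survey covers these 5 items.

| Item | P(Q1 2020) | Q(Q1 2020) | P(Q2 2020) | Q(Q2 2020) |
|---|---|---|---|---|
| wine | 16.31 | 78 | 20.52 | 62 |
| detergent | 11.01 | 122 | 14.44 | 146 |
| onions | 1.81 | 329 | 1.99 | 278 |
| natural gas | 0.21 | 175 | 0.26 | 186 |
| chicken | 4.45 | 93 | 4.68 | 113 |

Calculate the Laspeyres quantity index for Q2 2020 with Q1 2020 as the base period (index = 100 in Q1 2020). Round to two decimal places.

Laspeyres quantity index uses base-period prices as weights.
ΣP(Q1 2020)·Q(Q2 2020) = 16.31×62 + 11.01×146 + 1.81×278 + 0.21×186 + 4.45×113 = 1011.22 + 1607.46 + 503.18 + 39.06 + 502.85 = 3663.77
ΣP(Q1 2020)·Q(Q1 2020) = 16.31×78 + 11.01×122 + 1.81×329 + 0.21×175 + 4.45×93 = 1272.18 + 1343.22 + 595.49 + 36.75 + 413.85 = 3661.49
Index = 3663.77 / 3661.49 × 100 = 100.0623

100.06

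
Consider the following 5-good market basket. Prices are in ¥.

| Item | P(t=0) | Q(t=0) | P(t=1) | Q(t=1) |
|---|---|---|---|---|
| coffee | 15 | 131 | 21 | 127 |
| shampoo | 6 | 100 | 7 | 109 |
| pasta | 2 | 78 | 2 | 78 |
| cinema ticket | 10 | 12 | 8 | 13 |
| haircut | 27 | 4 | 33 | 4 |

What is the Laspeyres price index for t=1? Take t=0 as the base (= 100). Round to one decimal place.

130.0

Laspeyres price index uses base-period quantities as weights.
ΣP(t=1)·Q(t=0) = 21×131 + 7×100 + 2×78 + 8×12 + 33×4 = 2751 + 700 + 156 + 96 + 132 = 3835
ΣP(t=0)·Q(t=0) = 15×131 + 6×100 + 2×78 + 10×12 + 27×4 = 1965 + 600 + 156 + 120 + 108 = 2949
Index = 3835 / 2949 × 100 = 130.0441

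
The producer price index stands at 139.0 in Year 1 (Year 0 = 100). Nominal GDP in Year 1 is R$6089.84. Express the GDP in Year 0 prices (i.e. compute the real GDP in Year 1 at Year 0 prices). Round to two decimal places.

4381.18

Real = Nominal ÷ (Index/100) = 6089.84 ÷ (139.0/100)
     = 6089.84 ÷ 1.390 = 4381.1799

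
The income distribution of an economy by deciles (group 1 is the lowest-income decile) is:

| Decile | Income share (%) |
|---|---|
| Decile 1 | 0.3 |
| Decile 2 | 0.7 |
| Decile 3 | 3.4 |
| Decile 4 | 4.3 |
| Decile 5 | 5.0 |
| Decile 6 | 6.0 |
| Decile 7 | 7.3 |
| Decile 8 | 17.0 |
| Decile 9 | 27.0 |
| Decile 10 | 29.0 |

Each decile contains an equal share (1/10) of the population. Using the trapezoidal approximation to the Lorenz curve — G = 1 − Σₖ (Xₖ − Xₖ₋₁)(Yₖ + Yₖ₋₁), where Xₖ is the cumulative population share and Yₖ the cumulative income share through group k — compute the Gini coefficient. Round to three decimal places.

Cumulative income shares Yₖ: 0.0030, 0.0100, 0.0440, 0.0870, 0.1370, 0.1970, 0.2700, 0.4400, 0.7100, 1.0000
Σ (Xₖ−Xₖ₋₁)(Yₖ+Yₖ₋₁) = (1/10)(0.0030+0.0000) + (1/10)(0.0100+0.0030) + (1/10)(0.0440+0.0100) + (1/10)(0.0870+0.0440) + (1/10)(0.1370+0.0870) + (1/10)(0.1970+0.1370) + (1/10)(0.2700+0.1970) + (1/10)(0.4400+0.2700) + (1/10)(0.7100+0.4400) + (1/10)(1.0000+0.7100)
  = 0.0003 + 0.0013 + 0.0054 + 0.0131 + 0.0224 + 0.0334 + 0.0467 + 0.0710 + 0.1150 + 0.1710 = 0.4796
G = 1 − 0.4796 = 0.5204

0.520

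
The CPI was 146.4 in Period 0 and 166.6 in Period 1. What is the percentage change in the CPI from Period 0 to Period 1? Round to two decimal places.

13.80%

Change = (166.6 − 146.4) / 146.4 × 100
       = 20.2 / 146.4 × 100 = 13.7978%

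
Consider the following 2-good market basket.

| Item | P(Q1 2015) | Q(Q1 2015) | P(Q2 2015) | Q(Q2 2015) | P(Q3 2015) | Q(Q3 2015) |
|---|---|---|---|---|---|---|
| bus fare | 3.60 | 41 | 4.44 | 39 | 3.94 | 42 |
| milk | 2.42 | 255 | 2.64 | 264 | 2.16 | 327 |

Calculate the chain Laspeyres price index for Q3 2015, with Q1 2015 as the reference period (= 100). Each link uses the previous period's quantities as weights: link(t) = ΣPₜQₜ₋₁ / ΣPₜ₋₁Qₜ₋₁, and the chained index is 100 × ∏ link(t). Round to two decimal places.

93.05

Link Q1 2015→Q2 2015:
ΣP(Q2 2015)Q(Q1 2015) = 4.44×41 + 2.64×255 = 182.04 + 673.2 = 855.24
ΣP(Q1 2015)Q(Q1 2015) = 3.60×41 + 2.42×255 = 147.6 + 617.1 = 764.7
link = 855.24/764.7 = 1.118399
Link Q2 2015→Q3 2015:
ΣP(Q3 2015)Q(Q2 2015) = 3.94×39 + 2.16×264 = 153.66 + 570.24 = 723.9
ΣP(Q2 2015)Q(Q2 2015) = 4.44×39 + 2.64×264 = 173.16 + 696.96 = 870.12
link = 723.9/870.12 = 0.831954
Chained index = 100 × 1.118399 × 0.831954 = 93.0457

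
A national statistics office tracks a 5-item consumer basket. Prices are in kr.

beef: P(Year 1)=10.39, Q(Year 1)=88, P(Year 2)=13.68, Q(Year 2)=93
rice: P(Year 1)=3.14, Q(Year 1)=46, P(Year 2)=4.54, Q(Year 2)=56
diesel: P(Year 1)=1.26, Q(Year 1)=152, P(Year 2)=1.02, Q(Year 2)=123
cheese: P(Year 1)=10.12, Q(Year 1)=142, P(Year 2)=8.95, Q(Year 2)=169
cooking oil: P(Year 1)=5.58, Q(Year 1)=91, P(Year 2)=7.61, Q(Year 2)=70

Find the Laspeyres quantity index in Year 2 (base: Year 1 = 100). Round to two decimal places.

Laspeyres quantity index uses base-period prices as weights.
ΣP(Year 1)·Q(Year 2) = 10.39×93 + 3.14×56 + 1.26×123 + 10.12×169 + 5.58×70 = 966.27 + 175.84 + 154.98 + 1710.28 + 390.6 = 3397.97
ΣP(Year 1)·Q(Year 1) = 10.39×88 + 3.14×46 + 1.26×152 + 10.12×142 + 5.58×91 = 914.32 + 144.44 + 191.52 + 1437.04 + 507.78 = 3195.1
Index = 3397.97 / 3195.1 × 100 = 106.3494

106.35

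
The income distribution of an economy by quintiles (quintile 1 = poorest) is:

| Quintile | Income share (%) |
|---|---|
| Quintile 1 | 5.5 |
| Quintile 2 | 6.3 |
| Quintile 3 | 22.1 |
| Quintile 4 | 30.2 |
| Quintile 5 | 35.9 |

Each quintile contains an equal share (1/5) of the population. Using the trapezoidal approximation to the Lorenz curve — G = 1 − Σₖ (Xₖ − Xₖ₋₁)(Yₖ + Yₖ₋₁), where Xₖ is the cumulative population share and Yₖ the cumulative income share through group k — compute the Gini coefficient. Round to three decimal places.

Cumulative income shares Yₖ: 0.0550, 0.1180, 0.3390, 0.6410, 1.0000
Σ (Xₖ−Xₖ₋₁)(Yₖ+Yₖ₋₁) = (1/5)(0.0550+0.0000) + (1/5)(0.1180+0.0550) + (1/5)(0.3390+0.1180) + (1/5)(0.6410+0.3390) + (1/5)(1.0000+0.6410)
  = 0.0110 + 0.0346 + 0.0914 + 0.1960 + 0.3282 = 0.6612
G = 1 − 0.6612 = 0.3388

0.339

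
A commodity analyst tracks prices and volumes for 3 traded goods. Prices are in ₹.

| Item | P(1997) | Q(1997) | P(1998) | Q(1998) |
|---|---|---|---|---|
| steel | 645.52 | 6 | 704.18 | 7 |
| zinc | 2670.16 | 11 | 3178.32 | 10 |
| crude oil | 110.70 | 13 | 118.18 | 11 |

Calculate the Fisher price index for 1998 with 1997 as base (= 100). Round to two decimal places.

Laspeyres component (base-period weights):
ΣP(1998)Q(1997) = 704.18×6 + 3178.32×11 + 118.18×13 = 4225.08 + 34961.52 + 1536.34 = 40722.94
ΣP(1997)Q(1997) = 645.52×6 + 2670.16×11 + 110.70×13 = 3873.12 + 29371.76 + 1439.1 = 34683.98
L = 40722.94 / 34683.98 × 100 = 117.4114
Paasche component (current-period weights):
ΣP(1998)Q(1998) = 704.18×7 + 3178.32×10 + 118.18×11 = 4929.26 + 31783.2 + 1299.98 = 38012.44
ΣP(1997)Q(1998) = 645.52×7 + 2670.16×10 + 110.70×11 = 4518.64 + 26701.6 + 1217.7 = 32437.94
P = 38012.44 / 32437.94 × 100 = 117.1851
Fisher = √(L × P) = √(117.4114 × 117.1851) = 117.2982

117.30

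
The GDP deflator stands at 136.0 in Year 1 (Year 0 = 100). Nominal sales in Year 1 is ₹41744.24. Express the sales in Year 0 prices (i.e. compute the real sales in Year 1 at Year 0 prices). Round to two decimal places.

30694.29

Real = Nominal ÷ (Index/100) = 41744.24 ÷ (136.0/100)
     = 41744.24 ÷ 1.360 = 30694.2941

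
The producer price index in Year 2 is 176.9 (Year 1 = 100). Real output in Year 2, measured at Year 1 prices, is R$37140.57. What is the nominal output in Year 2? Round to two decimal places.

Nominal = Real × (Index/100) = 37140.57 × (176.9/100)
        = 37140.57 × 1.769 = 65701.6683

65701.67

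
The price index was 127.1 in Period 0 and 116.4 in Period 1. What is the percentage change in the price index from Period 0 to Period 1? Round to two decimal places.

Change = (116.4 − 127.1) / 127.1 × 100
       = -10.7 / 127.1 × 100 = -8.4186%

-8.42%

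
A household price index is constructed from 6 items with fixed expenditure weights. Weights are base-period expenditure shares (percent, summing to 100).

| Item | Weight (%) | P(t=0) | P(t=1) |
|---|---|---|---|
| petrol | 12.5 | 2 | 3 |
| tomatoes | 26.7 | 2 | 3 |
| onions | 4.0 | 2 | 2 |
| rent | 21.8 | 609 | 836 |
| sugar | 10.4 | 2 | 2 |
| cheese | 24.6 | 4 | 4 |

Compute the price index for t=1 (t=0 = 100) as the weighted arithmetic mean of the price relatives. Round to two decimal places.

petrol: 12.5 × (3/2) = 12.5 × 1.500000 = 18.7500
tomatoes: 26.7 × (3/2) = 26.7 × 1.500000 = 40.0500
onions: 4.0 × (2/2) = 4.0 × 1.000000 = 4.0000
rent: 21.8 × (836/609) = 21.8 × 1.372742 = 29.9258
sugar: 10.4 × (2/2) = 10.4 × 1.000000 = 10.4000
cheese: 24.6 × (4/4) = 24.6 × 1.000000 = 24.6000
Index = Σ wᵢ·(p₁ᵢ/p₀ᵢ) = 18.7500 + 40.0500 + 4.0000 + 29.9258 + 10.4000 + 24.6000 = 127.7258

127.73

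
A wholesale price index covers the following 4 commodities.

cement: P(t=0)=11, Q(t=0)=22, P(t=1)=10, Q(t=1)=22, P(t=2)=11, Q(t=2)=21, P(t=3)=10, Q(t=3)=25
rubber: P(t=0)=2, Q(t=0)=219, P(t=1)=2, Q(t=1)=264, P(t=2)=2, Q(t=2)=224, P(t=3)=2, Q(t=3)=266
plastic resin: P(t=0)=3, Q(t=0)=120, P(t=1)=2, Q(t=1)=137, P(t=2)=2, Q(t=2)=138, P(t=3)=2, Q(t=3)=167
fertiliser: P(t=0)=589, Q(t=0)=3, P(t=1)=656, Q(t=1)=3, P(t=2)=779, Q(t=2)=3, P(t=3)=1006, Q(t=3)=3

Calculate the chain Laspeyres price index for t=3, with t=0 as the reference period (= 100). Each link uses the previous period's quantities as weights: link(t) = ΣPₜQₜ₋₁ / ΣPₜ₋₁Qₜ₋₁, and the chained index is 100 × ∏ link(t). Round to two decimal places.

138.60

Link t=0→t=1:
ΣP(t=1)Q(t=0) = 10×22 + 2×219 + 2×120 + 656×3 = 220 + 438 + 240 + 1968 = 2866
ΣP(t=0)Q(t=0) = 11×22 + 2×219 + 3×120 + 589×3 = 242 + 438 + 360 + 1767 = 2807
link = 2866/2807 = 1.021019
Link t=1→t=2:
ΣP(t=2)Q(t=1) = 11×22 + 2×264 + 2×137 + 779×3 = 242 + 528 + 274 + 2337 = 3381
ΣP(t=1)Q(t=1) = 10×22 + 2×264 + 2×137 + 656×3 = 220 + 528 + 274 + 1968 = 2990
link = 3381/2990 = 1.130769
Link t=2→t=3:
ΣP(t=3)Q(t=2) = 10×21 + 2×224 + 2×138 + 1006×3 = 210 + 448 + 276 + 3018 = 3952
ΣP(t=2)Q(t=2) = 11×21 + 2×224 + 2×138 + 779×3 = 231 + 448 + 276 + 2337 = 3292
link = 3952/3292 = 1.200486
Chained index = 100 × 1.021019 × 1.130769 × 1.200486 = 138.6005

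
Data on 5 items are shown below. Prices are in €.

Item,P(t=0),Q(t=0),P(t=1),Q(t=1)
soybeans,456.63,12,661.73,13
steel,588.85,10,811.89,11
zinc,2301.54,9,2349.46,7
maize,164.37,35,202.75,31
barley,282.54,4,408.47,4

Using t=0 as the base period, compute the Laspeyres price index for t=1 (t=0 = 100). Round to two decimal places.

117.89

Laspeyres price index uses base-period quantities as weights.
ΣP(t=1)·Q(t=0) = 661.73×12 + 811.89×10 + 2349.46×9 + 202.75×35 + 408.47×4 = 7940.76 + 8118.9 + 21145.14 + 7096.25 + 1633.88 = 45934.93
ΣP(t=0)·Q(t=0) = 456.63×12 + 588.85×10 + 2301.54×9 + 164.37×35 + 282.54×4 = 5479.56 + 5888.5 + 20713.86 + 5752.95 + 1130.16 = 38965.03
Index = 45934.93 / 38965.03 × 100 = 117.8876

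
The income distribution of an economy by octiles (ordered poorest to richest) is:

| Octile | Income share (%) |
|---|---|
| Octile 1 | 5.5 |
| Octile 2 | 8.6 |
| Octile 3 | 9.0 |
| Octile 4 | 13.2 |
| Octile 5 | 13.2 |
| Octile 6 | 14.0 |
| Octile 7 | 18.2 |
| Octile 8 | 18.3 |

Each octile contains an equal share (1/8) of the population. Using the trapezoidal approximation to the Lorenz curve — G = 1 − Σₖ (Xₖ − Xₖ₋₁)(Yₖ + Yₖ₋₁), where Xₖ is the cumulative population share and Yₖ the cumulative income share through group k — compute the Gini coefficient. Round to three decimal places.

0.191

Cumulative income shares Yₖ: 0.0550, 0.1410, 0.2310, 0.3630, 0.4950, 0.6350, 0.8170, 1.0000
Σ (Xₖ−Xₖ₋₁)(Yₖ+Yₖ₋₁) = (1/8)(0.0550+0.0000) + (1/8)(0.1410+0.0550) + (1/8)(0.2310+0.1410) + (1/8)(0.3630+0.2310) + (1/8)(0.4950+0.3630) + (1/8)(0.6350+0.4950) + (1/8)(0.8170+0.6350) + (1/8)(1.0000+0.8170)
  = 0.0069 + 0.0245 + 0.0465 + 0.0742 + 0.1072 + 0.1412 + 0.1815 + 0.2271 = 0.8092
G = 1 − 0.8092 = 0.1908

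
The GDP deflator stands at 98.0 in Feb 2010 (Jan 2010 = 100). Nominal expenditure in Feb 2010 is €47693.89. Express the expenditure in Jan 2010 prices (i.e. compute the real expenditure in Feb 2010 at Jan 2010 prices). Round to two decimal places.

Real = Nominal ÷ (Index/100) = 47693.89 ÷ (98.0/100)
     = 47693.89 ÷ 0.980 = 48667.2347

48667.23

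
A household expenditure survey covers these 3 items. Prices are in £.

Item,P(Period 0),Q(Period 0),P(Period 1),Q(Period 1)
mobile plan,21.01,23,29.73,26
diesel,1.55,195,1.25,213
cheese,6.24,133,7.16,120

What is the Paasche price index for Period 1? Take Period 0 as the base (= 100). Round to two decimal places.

116.81

Paasche price index uses current-period quantities as weights.
ΣP(Period 1)·Q(Period 1) = 29.73×26 + 1.25×213 + 7.16×120 = 772.98 + 266.25 + 859.2 = 1898.43
ΣP(Period 0)·Q(Period 1) = 21.01×26 + 1.55×213 + 6.24×120 = 546.26 + 330.15 + 748.8 = 1625.21
Index = 1898.43 / 1625.21 × 100 = 116.8114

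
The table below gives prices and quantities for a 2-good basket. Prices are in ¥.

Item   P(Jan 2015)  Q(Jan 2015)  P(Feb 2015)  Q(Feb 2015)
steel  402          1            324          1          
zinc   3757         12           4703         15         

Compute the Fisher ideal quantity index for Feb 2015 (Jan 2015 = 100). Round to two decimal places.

124.82

Laspeyres component (base-period weights):
ΣP(Jan 2015)Q(Feb 2015) = 402×1 + 3757×15 = 402 + 56355 = 56757
ΣP(Jan 2015)Q(Jan 2015) = 402×1 + 3757×12 = 402 + 45084 = 45486
L = 56757 / 45486 × 100 = 124.7791
Paasche component (current-period weights):
ΣP(Feb 2015)Q(Feb 2015) = 324×1 + 4703×15 = 324 + 70545 = 70869
ΣP(Feb 2015)Q(Jan 2015) = 324×1 + 4703×12 = 324 + 56436 = 56760
P = 70869 / 56760 × 100 = 124.8573
Fisher = √(L × P) = √(124.7791 × 124.8573) = 124.8182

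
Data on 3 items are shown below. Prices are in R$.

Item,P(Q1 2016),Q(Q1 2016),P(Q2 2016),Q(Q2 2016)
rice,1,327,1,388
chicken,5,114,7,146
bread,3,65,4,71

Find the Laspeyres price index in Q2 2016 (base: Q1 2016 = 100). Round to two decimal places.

Laspeyres price index uses base-period quantities as weights.
ΣP(Q2 2016)·Q(Q1 2016) = 1×327 + 7×114 + 4×65 = 327 + 798 + 260 = 1385
ΣP(Q1 2016)·Q(Q1 2016) = 1×327 + 5×114 + 3×65 = 327 + 570 + 195 = 1092
Index = 1385 / 1092 × 100 = 126.8315

126.83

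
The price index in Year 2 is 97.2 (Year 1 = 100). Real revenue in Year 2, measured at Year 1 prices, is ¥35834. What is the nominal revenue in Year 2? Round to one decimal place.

34830.6

Nominal = Real × (Index/100) = 35834 × (97.2/100)
        = 35834 × 0.972 = 34830.6480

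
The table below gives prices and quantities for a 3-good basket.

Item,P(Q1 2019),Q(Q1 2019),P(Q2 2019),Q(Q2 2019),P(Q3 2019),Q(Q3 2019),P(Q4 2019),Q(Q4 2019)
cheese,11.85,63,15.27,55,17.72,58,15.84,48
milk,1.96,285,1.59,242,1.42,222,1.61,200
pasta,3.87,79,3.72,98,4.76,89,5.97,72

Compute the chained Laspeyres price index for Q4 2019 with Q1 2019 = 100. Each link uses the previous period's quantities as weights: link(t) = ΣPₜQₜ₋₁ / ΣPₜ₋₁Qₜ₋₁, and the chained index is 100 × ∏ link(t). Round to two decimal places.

Link Q1 2019→Q2 2019:
ΣP(Q2 2019)Q(Q1 2019) = 15.27×63 + 1.59×285 + 3.72×79 = 962.01 + 453.15 + 293.88 = 1709.04
ΣP(Q1 2019)Q(Q1 2019) = 11.85×63 + 1.96×285 + 3.87×79 = 746.55 + 558.6 + 305.73 = 1610.88
link = 1709.04/1610.88 = 1.060936
Link Q2 2019→Q3 2019:
ΣP(Q3 2019)Q(Q2 2019) = 17.72×55 + 1.42×242 + 4.76×98 = 974.6 + 343.64 + 466.48 = 1784.72
ΣP(Q2 2019)Q(Q2 2019) = 15.27×55 + 1.59×242 + 3.72×98 = 839.85 + 384.78 + 364.56 = 1589.19
link = 1784.72/1589.19 = 1.123038
Link Q3 2019→Q4 2019:
ΣP(Q4 2019)Q(Q3 2019) = 15.84×58 + 1.61×222 + 5.97×89 = 918.72 + 357.42 + 531.33 = 1807.47
ΣP(Q3 2019)Q(Q3 2019) = 17.72×58 + 1.42×222 + 4.76×89 = 1027.76 + 315.24 + 423.64 = 1766.64
link = 1807.47/1766.64 = 1.023112
Chained index = 100 × 1.060936 × 1.123038 × 1.023112 = 121.9007

121.90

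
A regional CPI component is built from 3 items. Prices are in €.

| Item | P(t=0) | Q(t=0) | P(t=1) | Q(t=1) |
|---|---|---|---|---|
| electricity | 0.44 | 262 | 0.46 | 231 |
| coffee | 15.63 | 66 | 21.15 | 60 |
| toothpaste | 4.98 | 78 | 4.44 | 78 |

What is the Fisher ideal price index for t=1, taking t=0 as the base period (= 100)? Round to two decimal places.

120.95

Laspeyres component (base-period weights):
ΣP(t=1)Q(t=0) = 0.46×262 + 21.15×66 + 4.44×78 = 120.52 + 1395.9 + 346.32 = 1862.74
ΣP(t=0)Q(t=0) = 0.44×262 + 15.63×66 + 4.98×78 = 115.28 + 1031.58 + 388.44 = 1535.3
L = 1862.74 / 1535.3 × 100 = 121.3274
Paasche component (current-period weights):
ΣP(t=1)Q(t=1) = 0.46×231 + 21.15×60 + 4.44×78 = 106.26 + 1269 + 346.32 = 1721.58
ΣP(t=0)Q(t=1) = 0.44×231 + 15.63×60 + 4.98×78 = 101.64 + 937.8 + 388.44 = 1427.88
P = 1721.58 / 1427.88 × 100 = 120.5690
Fisher = √(L × P) = √(121.3274 × 120.5690) = 120.9476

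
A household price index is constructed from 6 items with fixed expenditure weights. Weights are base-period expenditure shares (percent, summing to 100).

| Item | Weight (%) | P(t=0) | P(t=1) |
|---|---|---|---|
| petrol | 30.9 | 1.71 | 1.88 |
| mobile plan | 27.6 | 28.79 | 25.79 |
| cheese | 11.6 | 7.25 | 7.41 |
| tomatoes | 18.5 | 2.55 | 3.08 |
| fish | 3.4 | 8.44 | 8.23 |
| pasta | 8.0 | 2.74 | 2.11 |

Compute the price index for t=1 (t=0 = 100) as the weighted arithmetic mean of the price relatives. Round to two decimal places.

petrol: 30.9 × (1.88/1.71) = 30.9 × 1.099415 = 33.9719
mobile plan: 27.6 × (25.79/28.79) = 27.6 × 0.895797 = 24.7240
cheese: 11.6 × (7.41/7.25) = 11.6 × 1.022069 = 11.8560
tomatoes: 18.5 × (3.08/2.55) = 18.5 × 1.207843 = 22.3451
fish: 3.4 × (8.23/8.44) = 3.4 × 0.975118 = 3.3154
pasta: 8.0 × (2.11/2.74) = 8.0 × 0.770073 = 6.1606
Index = Σ wᵢ·(p₁ᵢ/p₀ᵢ) = 33.9719 + 24.7240 + 11.8560 + 22.3451 + 3.3154 + 6.1606 = 102.3730

102.37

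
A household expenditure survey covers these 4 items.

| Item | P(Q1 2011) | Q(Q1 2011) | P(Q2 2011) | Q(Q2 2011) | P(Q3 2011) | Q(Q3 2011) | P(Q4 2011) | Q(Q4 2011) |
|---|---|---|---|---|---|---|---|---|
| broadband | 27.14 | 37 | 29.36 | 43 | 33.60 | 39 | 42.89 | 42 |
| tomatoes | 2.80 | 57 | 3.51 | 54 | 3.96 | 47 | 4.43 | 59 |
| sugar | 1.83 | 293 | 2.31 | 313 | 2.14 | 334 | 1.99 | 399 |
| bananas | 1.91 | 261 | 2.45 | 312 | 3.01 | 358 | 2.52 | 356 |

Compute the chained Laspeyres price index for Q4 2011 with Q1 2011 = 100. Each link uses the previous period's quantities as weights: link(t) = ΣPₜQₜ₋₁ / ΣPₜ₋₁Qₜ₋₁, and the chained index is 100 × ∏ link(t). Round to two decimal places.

137.96

Link Q1 2011→Q2 2011:
ΣP(Q2 2011)Q(Q1 2011) = 29.36×37 + 3.51×57 + 2.31×293 + 2.45×261 = 1086.32 + 200.07 + 676.83 + 639.45 = 2602.67
ΣP(Q1 2011)Q(Q1 2011) = 27.14×37 + 2.80×57 + 1.83×293 + 1.91×261 = 1004.18 + 159.6 + 536.19 + 498.51 = 2198.48
link = 2602.67/2198.48 = 1.183850
Link Q2 2011→Q3 2011:
ΣP(Q3 2011)Q(Q2 2011) = 33.60×43 + 3.96×54 + 2.14×313 + 3.01×312 = 1444.8 + 213.84 + 669.82 + 939.12 = 3267.58
ΣP(Q2 2011)Q(Q2 2011) = 29.36×43 + 3.51×54 + 2.31×313 + 2.45×312 = 1262.48 + 189.54 + 723.03 + 764.4 = 2939.45
link = 3267.58/2939.45 = 1.111630
Link Q3 2011→Q4 2011:
ΣP(Q4 2011)Q(Q3 2011) = 42.89×39 + 4.43×47 + 1.99×334 + 2.52×358 = 1672.71 + 208.21 + 664.66 + 902.16 = 3447.74
ΣP(Q3 2011)Q(Q3 2011) = 33.60×39 + 3.96×47 + 2.14×334 + 3.01×358 = 1310.4 + 186.12 + 714.76 + 1077.58 = 3288.86
link = 3447.74/3288.86 = 1.048309
Chained index = 100 × 1.183850 × 1.111630 × 1.048309 = 137.9577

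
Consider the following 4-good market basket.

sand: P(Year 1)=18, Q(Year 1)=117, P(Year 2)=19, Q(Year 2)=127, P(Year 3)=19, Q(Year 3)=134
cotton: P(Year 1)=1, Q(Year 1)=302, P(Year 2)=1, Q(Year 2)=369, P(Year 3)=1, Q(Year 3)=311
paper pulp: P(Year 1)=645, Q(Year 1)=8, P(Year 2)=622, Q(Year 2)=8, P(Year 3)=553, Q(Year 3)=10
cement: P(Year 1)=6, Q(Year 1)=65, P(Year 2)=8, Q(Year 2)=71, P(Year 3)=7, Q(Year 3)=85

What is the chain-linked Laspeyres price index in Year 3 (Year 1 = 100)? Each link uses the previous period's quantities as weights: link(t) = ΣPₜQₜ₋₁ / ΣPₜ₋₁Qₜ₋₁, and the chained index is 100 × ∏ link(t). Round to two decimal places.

Link Year 1→Year 2:
ΣP(Year 2)Q(Year 1) = 19×117 + 1×302 + 622×8 + 8×65 = 2223 + 302 + 4976 + 520 = 8021
ΣP(Year 1)Q(Year 1) = 18×117 + 1×302 + 645×8 + 6×65 = 2106 + 302 + 5160 + 390 = 7958
link = 8021/7958 = 1.007917
Link Year 2→Year 3:
ΣP(Year 3)Q(Year 2) = 19×127 + 1×369 + 553×8 + 7×71 = 2413 + 369 + 4424 + 497 = 7703
ΣP(Year 2)Q(Year 2) = 19×127 + 1×369 + 622×8 + 8×71 = 2413 + 369 + 4976 + 568 = 8326
link = 7703/8326 = 0.925174
Chained index = 100 × 1.007917 × 0.925174 = 93.2498

93.25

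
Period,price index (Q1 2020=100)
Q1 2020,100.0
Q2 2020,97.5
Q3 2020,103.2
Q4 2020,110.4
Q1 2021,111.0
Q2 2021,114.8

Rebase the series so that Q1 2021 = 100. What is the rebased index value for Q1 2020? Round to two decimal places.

90.09

Rebased(Q1 2020) = 100.0 / 111.0 × 100 = 90.0901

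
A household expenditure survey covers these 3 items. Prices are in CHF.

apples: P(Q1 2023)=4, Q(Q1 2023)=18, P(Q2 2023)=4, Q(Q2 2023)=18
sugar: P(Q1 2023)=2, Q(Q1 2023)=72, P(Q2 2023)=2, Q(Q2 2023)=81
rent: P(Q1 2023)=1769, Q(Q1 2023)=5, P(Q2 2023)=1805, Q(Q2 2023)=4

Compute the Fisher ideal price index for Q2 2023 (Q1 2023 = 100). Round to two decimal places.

101.98

Laspeyres component (base-period weights):
ΣP(Q2 2023)Q(Q1 2023) = 4×18 + 2×72 + 1805×5 = 72 + 144 + 9025 = 9241
ΣP(Q1 2023)Q(Q1 2023) = 4×18 + 2×72 + 1769×5 = 72 + 144 + 8845 = 9061
L = 9241 / 9061 × 100 = 101.9865
Paasche component (current-period weights):
ΣP(Q2 2023)Q(Q2 2023) = 4×18 + 2×81 + 1805×4 = 72 + 162 + 7220 = 7454
ΣP(Q1 2023)Q(Q2 2023) = 4×18 + 2×81 + 1769×4 = 72 + 162 + 7076 = 7310
P = 7454 / 7310 × 100 = 101.9699
Fisher = √(L × P) = √(101.9865 × 101.9699) = 101.9782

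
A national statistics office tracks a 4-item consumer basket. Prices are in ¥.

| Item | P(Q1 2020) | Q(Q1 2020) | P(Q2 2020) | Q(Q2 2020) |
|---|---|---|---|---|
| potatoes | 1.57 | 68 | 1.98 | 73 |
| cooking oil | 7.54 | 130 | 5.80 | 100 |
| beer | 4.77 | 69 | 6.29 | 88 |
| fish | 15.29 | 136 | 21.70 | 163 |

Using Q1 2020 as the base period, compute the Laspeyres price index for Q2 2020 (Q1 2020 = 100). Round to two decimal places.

Laspeyres price index uses base-period quantities as weights.
ΣP(Q2 2020)·Q(Q1 2020) = 1.98×68 + 5.80×130 + 6.29×69 + 21.70×136 = 134.64 + 754 + 434.01 + 2951.2 = 4273.85
ΣP(Q1 2020)·Q(Q1 2020) = 1.57×68 + 7.54×130 + 4.77×69 + 15.29×136 = 106.76 + 980.2 + 329.13 + 2079.44 = 3495.53
Index = 4273.85 / 3495.53 × 100 = 122.2662

122.27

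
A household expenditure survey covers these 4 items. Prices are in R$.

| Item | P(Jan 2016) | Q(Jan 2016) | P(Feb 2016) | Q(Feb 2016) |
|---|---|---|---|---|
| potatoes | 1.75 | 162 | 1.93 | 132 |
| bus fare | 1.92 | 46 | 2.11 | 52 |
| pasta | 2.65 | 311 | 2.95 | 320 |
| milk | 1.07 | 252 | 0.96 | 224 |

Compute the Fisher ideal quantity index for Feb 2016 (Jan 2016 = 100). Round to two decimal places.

Laspeyres component (base-period weights):
ΣP(Jan 2016)Q(Feb 2016) = 1.75×132 + 1.92×52 + 2.65×320 + 1.07×224 = 231 + 99.84 + 848 + 239.68 = 1418.52
ΣP(Jan 2016)Q(Jan 2016) = 1.75×162 + 1.92×46 + 2.65×311 + 1.07×252 = 283.5 + 88.32 + 824.15 + 269.64 = 1465.61
L = 1418.52 / 1465.61 × 100 = 96.7870
Paasche component (current-period weights):
ΣP(Feb 2016)Q(Feb 2016) = 1.93×132 + 2.11×52 + 2.95×320 + 0.96×224 = 254.76 + 109.72 + 944 + 215.04 = 1523.52
ΣP(Feb 2016)Q(Jan 2016) = 1.93×162 + 2.11×46 + 2.95×311 + 0.96×252 = 312.66 + 97.06 + 917.45 + 241.92 = 1569.09
P = 1523.52 / 1569.09 × 100 = 97.0958
Fisher = √(L × P) = √(96.7870 × 97.0958) = 96.9413

96.94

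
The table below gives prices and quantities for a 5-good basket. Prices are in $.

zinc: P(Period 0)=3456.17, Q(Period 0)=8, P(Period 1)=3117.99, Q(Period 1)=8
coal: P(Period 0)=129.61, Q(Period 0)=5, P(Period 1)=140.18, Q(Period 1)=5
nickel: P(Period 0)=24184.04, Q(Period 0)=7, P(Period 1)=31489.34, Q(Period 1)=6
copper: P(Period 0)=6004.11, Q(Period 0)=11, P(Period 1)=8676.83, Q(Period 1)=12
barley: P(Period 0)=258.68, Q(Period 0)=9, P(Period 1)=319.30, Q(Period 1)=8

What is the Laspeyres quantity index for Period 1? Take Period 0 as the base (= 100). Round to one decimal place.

Laspeyres quantity index uses base-period prices as weights.
ΣP(Period 0)·Q(Period 1) = 3456.17×8 + 129.61×5 + 24184.04×6 + 6004.11×12 + 258.68×8 = 27649.36 + 648.05 + 145104.24 + 72049.32 + 2069.44 = 247520.41
ΣP(Period 0)·Q(Period 0) = 3456.17×8 + 129.61×5 + 24184.04×7 + 6004.11×11 + 258.68×9 = 27649.36 + 648.05 + 169288.28 + 66045.21 + 2328.12 = 265959.02
Index = 247520.41 / 265959.02 × 100 = 93.0671

93.1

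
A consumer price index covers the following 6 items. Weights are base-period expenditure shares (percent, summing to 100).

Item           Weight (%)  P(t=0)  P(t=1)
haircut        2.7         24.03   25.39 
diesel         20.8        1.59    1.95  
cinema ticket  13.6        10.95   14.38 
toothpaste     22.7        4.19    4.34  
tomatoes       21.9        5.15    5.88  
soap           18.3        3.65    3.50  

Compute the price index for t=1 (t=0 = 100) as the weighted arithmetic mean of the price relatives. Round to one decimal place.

112.3

haircut: 2.7 × (25.39/24.03) = 2.7 × 1.056596 = 2.8528
diesel: 20.8 × (1.95/1.59) = 20.8 × 1.226415 = 25.5094
cinema ticket: 13.6 × (14.38/10.95) = 13.6 × 1.313242 = 17.8601
toothpaste: 22.7 × (4.34/4.19) = 22.7 × 1.035800 = 23.5126
tomatoes: 21.9 × (5.88/5.15) = 21.9 × 1.141748 = 25.0043
soap: 18.3 × (3.50/3.65) = 18.3 × 0.958904 = 17.5479
Index = Σ wᵢ·(p₁ᵢ/p₀ᵢ) = 2.8528 + 25.5094 + 17.8601 + 23.5126 + 25.0043 + 17.5479 = 112.2872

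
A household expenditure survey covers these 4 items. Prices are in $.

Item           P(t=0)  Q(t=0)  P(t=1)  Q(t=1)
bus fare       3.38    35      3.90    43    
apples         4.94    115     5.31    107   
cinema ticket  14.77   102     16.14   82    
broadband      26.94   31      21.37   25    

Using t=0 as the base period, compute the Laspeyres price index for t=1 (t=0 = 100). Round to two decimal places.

100.92

Laspeyres price index uses base-period quantities as weights.
ΣP(t=1)·Q(t=0) = 3.90×35 + 5.31×115 + 16.14×102 + 21.37×31 = 136.5 + 610.65 + 1646.28 + 662.47 = 3055.9
ΣP(t=0)·Q(t=0) = 3.38×35 + 4.94×115 + 14.77×102 + 26.94×31 = 118.3 + 568.1 + 1506.54 + 835.14 = 3028.08
Index = 3055.9 / 3028.08 × 100 = 100.9187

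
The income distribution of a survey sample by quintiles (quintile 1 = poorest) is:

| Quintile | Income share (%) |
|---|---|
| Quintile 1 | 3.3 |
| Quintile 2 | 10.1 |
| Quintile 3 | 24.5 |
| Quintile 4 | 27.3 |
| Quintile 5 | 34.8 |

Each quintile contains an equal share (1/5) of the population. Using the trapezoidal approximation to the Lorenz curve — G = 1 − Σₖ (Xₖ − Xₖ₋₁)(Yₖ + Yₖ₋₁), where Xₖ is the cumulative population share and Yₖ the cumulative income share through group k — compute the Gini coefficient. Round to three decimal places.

Cumulative income shares Yₖ: 0.0330, 0.1340, 0.3790, 0.6520, 1.0000
Σ (Xₖ−Xₖ₋₁)(Yₖ+Yₖ₋₁) = (1/5)(0.0330+0.0000) + (1/5)(0.1340+0.0330) + (1/5)(0.3790+0.1340) + (1/5)(0.6520+0.3790) + (1/5)(1.0000+0.6520)
  = 0.0066 + 0.0334 + 0.1026 + 0.2062 + 0.3304 = 0.6792
G = 1 − 0.6792 = 0.3208

0.321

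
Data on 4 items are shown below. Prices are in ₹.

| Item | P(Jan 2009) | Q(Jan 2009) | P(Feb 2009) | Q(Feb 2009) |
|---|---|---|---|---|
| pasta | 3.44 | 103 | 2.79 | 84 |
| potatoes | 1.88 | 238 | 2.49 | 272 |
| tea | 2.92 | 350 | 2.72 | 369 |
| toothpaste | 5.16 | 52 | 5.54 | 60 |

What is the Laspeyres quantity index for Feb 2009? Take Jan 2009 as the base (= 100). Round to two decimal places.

104.56

Laspeyres quantity index uses base-period prices as weights.
ΣP(Jan 2009)·Q(Feb 2009) = 3.44×84 + 1.88×272 + 2.92×369 + 5.16×60 = 288.96 + 511.36 + 1077.48 + 309.6 = 2187.4
ΣP(Jan 2009)·Q(Jan 2009) = 3.44×103 + 1.88×238 + 2.92×350 + 5.16×52 = 354.32 + 447.44 + 1022 + 268.32 = 2092.08
Index = 2187.4 / 2092.08 × 100 = 104.5562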